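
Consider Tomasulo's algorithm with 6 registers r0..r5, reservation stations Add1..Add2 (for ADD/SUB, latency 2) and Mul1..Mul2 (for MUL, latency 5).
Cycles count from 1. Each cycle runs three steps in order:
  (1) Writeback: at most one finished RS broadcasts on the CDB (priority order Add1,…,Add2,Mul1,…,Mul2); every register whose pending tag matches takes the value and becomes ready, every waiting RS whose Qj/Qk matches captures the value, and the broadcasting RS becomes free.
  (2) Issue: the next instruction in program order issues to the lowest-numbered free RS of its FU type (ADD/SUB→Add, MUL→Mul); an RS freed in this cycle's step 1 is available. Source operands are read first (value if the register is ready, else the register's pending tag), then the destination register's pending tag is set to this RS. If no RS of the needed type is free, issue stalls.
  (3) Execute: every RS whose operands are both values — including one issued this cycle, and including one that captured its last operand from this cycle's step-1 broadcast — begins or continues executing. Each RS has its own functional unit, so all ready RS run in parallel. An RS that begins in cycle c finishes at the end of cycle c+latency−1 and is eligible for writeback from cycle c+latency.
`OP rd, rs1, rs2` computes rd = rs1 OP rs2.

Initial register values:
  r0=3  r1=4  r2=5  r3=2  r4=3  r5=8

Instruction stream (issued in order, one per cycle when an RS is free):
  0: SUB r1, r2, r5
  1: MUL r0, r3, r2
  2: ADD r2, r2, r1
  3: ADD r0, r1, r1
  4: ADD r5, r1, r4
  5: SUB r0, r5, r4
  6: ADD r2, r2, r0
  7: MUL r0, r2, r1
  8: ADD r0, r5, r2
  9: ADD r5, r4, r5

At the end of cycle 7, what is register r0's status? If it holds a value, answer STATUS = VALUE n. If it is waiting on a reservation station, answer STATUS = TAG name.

STATUS = TAG Add2

  c1: issue SUB r1<-Add1  regs: r0:3,r1:Add1,r2:5,r3:2,r4:3,r5:8
  c2: issue MUL r0<-Mul1  regs: r0:Mul1,r1:Add1,r2:5,r3:2,r4:3,r5:8
  c3: CDB Add1=-3; issue ADD r2<-Add1  regs: r0:Mul1,r1:-3,r2:Add1,r3:2,r4:3,r5:8
  c4: issue ADD r0<-Add2  regs: r0:Add2,r1:-3,r2:Add1,r3:2,r4:3,r5:8
  c5: CDB Add1=2; issue ADD r5<-Add1  regs: r0:Add2,r1:-3,r2:2,r3:2,r4:3,r5:Add1
  c6: CDB Add2=-6; issue SUB r0<-Add2  regs: r0:Add2,r1:-3,r2:2,r3:2,r4:3,r5:Add1
  c7: CDB Add1=0; issue ADD r2<-Add1  regs: r0:Add2,r1:-3,r2:Add1,r3:2,r4:3,r5:0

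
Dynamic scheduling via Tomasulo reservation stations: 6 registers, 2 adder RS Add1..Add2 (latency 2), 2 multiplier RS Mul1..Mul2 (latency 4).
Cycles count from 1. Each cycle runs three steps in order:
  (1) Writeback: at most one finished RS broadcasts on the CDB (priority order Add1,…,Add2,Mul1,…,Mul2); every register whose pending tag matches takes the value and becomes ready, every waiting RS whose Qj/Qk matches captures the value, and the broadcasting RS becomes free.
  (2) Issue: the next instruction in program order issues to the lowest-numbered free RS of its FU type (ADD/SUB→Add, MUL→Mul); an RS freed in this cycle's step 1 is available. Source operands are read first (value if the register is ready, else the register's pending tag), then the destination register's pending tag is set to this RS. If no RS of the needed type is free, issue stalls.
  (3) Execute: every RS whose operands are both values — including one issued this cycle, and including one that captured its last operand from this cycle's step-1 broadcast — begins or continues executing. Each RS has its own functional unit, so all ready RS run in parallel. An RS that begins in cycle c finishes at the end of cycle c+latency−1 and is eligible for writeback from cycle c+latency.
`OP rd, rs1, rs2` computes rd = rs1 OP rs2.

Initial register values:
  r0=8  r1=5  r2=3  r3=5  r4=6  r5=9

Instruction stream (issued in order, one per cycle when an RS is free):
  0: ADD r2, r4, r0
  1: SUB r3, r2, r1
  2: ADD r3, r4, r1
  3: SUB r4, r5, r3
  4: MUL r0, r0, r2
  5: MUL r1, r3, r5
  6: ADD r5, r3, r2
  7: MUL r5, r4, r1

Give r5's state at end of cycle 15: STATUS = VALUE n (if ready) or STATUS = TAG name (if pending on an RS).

cycle 1: issue ADD r2<-Add1 // r0:8,r1:5,r2:Add1,r3:5,r4:6,r5:9
cycle 2: issue SUB r3<-Add2 // r0:8,r1:5,r2:Add1,r3:Add2,r4:6,r5:9
cycle 3: CDB Add1=14; issue ADD r3<-Add1 // r0:8,r1:5,r2:14,r3:Add1,r4:6,r5:9
cycle 4: stall // r0:8,r1:5,r2:14,r3:Add1,r4:6,r5:9
cycle 5: CDB Add1=11; issue SUB r4<-Add1 // r0:8,r1:5,r2:14,r3:11,r4:Add1,r5:9
cycle 6: CDB Add2=9; issue MUL r0<-Mul1 // r0:Mul1,r1:5,r2:14,r3:11,r4:Add1,r5:9
cycle 7: CDB Add1=-2; issue MUL r1<-Mul2 // r0:Mul1,r1:Mul2,r2:14,r3:11,r4:-2,r5:9
cycle 8: issue ADD r5<-Add1 // r0:Mul1,r1:Mul2,r2:14,r3:11,r4:-2,r5:Add1
cycle 9: stall // r0:Mul1,r1:Mul2,r2:14,r3:11,r4:-2,r5:Add1
cycle 10: CDB Add1=25; stall // r0:Mul1,r1:Mul2,r2:14,r3:11,r4:-2,r5:25
cycle 11: CDB Mul1=112; issue MUL r5<-Mul1 // r0:112,r1:Mul2,r2:14,r3:11,r4:-2,r5:Mul1
cycle 12: CDB Mul2=99 // r0:112,r1:99,r2:14,r3:11,r4:-2,r5:Mul1
cycle 13: - // r0:112,r1:99,r2:14,r3:11,r4:-2,r5:Mul1
cycle 14: - // r0:112,r1:99,r2:14,r3:11,r4:-2,r5:Mul1
cycle 15: - // r0:112,r1:99,r2:14,r3:11,r4:-2,r5:Mul1

STATUS = TAG Mul1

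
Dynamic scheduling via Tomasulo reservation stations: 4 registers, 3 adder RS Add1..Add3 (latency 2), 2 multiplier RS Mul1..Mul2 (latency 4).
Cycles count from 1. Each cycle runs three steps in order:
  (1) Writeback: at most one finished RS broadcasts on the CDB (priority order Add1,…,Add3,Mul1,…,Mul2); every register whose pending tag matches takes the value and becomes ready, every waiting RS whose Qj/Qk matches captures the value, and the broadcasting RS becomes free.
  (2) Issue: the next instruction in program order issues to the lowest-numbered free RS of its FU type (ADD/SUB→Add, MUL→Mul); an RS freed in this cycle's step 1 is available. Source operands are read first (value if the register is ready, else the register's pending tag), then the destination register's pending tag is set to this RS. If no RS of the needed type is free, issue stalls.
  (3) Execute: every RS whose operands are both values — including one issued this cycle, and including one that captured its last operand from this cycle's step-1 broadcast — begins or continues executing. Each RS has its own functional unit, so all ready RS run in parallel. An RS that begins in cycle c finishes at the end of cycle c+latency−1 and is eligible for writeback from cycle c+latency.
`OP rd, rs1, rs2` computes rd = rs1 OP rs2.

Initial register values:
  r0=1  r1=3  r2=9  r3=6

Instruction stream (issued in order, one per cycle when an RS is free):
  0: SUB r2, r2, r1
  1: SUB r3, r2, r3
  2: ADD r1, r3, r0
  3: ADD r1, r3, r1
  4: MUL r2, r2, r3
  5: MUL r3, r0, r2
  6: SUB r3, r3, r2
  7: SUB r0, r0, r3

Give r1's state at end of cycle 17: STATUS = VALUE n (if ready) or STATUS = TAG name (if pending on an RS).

c1: issue SUB r2<-Add1 | r0:1,r1:3,r2:Add1,r3:6
c2: issue SUB r3<-Add2 | r0:1,r1:3,r2:Add1,r3:Add2
c3: CDB Add1=6; issue ADD r1<-Add1 | r0:1,r1:Add1,r2:6,r3:Add2
c4: issue ADD r1<-Add3 | r0:1,r1:Add3,r2:6,r3:Add2
c5: CDB Add2=0; issue MUL r2<-Mul1 | r0:1,r1:Add3,r2:Mul1,r3:0
c6: issue MUL r3<-Mul2 | r0:1,r1:Add3,r2:Mul1,r3:Mul2
c7: CDB Add1=1; issue SUB r3<-Add1 | r0:1,r1:Add3,r2:Mul1,r3:Add1
c8: issue SUB r0<-Add2 | r0:Add2,r1:Add3,r2:Mul1,r3:Add1
c9: CDB Add3=1 | r0:Add2,r1:1,r2:Mul1,r3:Add1
c10: CDB Mul1=0 | r0:Add2,r1:1,r2:0,r3:Add1
c11: - | r0:Add2,r1:1,r2:0,r3:Add1
c12: - | r0:Add2,r1:1,r2:0,r3:Add1
c13: - | r0:Add2,r1:1,r2:0,r3:Add1
c14: CDB Mul2=0 | r0:Add2,r1:1,r2:0,r3:Add1
c15: - | r0:Add2,r1:1,r2:0,r3:Add1
c16: CDB Add1=0 | r0:Add2,r1:1,r2:0,r3:0
c17: - | r0:Add2,r1:1,r2:0,r3:0

STATUS = VALUE 1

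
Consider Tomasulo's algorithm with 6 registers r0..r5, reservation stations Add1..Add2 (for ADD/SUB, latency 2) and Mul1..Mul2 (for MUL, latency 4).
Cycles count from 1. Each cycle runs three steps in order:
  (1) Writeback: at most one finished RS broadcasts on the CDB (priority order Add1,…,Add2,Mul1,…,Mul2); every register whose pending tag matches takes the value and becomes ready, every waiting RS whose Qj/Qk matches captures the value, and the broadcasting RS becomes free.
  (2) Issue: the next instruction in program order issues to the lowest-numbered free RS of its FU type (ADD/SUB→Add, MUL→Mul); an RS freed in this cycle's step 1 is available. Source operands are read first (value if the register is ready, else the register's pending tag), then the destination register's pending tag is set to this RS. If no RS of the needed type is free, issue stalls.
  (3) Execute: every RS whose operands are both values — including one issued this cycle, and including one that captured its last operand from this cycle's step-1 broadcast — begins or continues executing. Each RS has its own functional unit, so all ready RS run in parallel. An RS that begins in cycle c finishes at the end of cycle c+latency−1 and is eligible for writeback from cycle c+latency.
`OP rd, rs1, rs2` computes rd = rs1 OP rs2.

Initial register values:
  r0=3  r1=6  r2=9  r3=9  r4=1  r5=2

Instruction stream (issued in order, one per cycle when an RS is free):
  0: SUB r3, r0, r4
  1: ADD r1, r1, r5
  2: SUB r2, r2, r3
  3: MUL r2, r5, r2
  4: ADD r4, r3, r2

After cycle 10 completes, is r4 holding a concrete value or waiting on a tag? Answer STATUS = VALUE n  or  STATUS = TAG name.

  c1: issue SUB r3<-Add1  regs: r0:3,r1:6,r2:9,r3:Add1,r4:1,r5:2
  c2: issue ADD r1<-Add2  regs: r0:3,r1:Add2,r2:9,r3:Add1,r4:1,r5:2
  c3: CDB Add1=2; issue SUB r2<-Add1  regs: r0:3,r1:Add2,r2:Add1,r3:2,r4:1,r5:2
  c4: CDB Add2=8; issue MUL r2<-Mul1  regs: r0:3,r1:8,r2:Mul1,r3:2,r4:1,r5:2
  c5: CDB Add1=7; issue ADD r4<-Add1  regs: r0:3,r1:8,r2:Mul1,r3:2,r4:Add1,r5:2
  c6: -  regs: r0:3,r1:8,r2:Mul1,r3:2,r4:Add1,r5:2
  c7: -  regs: r0:3,r1:8,r2:Mul1,r3:2,r4:Add1,r5:2
  c8: -  regs: r0:3,r1:8,r2:Mul1,r3:2,r4:Add1,r5:2
  c9: CDB Mul1=14  regs: r0:3,r1:8,r2:14,r3:2,r4:Add1,r5:2
  c10: -  regs: r0:3,r1:8,r2:14,r3:2,r4:Add1,r5:2

STATUS = TAG Add1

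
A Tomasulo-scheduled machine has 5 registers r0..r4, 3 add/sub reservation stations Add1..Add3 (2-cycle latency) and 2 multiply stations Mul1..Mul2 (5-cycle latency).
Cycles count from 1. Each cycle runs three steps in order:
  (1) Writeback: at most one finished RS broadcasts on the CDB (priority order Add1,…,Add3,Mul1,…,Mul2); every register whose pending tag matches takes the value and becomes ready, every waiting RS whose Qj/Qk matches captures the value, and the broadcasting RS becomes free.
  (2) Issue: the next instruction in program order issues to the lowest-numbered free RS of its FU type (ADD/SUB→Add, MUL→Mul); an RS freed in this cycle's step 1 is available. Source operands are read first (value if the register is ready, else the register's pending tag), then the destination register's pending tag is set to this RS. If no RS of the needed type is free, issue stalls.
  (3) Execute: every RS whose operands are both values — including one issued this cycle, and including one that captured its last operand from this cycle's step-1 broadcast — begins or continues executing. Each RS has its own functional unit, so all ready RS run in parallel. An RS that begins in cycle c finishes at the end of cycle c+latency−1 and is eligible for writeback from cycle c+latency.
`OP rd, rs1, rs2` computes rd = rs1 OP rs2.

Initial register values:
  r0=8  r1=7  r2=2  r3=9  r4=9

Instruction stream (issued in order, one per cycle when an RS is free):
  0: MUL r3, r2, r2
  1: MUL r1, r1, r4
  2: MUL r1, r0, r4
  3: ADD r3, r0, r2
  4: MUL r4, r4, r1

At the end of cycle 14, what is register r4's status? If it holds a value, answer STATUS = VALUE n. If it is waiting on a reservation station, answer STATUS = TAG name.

STATUS = TAG Mul2

  c1: issue MUL r3<-Mul1  regs: r0:8,r1:7,r2:2,r3:Mul1,r4:9
  c2: issue MUL r1<-Mul2  regs: r0:8,r1:Mul2,r2:2,r3:Mul1,r4:9
  c3: stall  regs: r0:8,r1:Mul2,r2:2,r3:Mul1,r4:9
  c4: stall  regs: r0:8,r1:Mul2,r2:2,r3:Mul1,r4:9
  c5: stall  regs: r0:8,r1:Mul2,r2:2,r3:Mul1,r4:9
  c6: CDB Mul1=4; issue MUL r1<-Mul1  regs: r0:8,r1:Mul1,r2:2,r3:4,r4:9
  c7: CDB Mul2=63; issue ADD r3<-Add1  regs: r0:8,r1:Mul1,r2:2,r3:Add1,r4:9
  c8: issue MUL r4<-Mul2  regs: r0:8,r1:Mul1,r2:2,r3:Add1,r4:Mul2
  c9: CDB Add1=10  regs: r0:8,r1:Mul1,r2:2,r3:10,r4:Mul2
  c10: -  regs: r0:8,r1:Mul1,r2:2,r3:10,r4:Mul2
  c11: CDB Mul1=72  regs: r0:8,r1:72,r2:2,r3:10,r4:Mul2
  c12: -  regs: r0:8,r1:72,r2:2,r3:10,r4:Mul2
  c13: -  regs: r0:8,r1:72,r2:2,r3:10,r4:Mul2
  c14: -  regs: r0:8,r1:72,r2:2,r3:10,r4:Mul2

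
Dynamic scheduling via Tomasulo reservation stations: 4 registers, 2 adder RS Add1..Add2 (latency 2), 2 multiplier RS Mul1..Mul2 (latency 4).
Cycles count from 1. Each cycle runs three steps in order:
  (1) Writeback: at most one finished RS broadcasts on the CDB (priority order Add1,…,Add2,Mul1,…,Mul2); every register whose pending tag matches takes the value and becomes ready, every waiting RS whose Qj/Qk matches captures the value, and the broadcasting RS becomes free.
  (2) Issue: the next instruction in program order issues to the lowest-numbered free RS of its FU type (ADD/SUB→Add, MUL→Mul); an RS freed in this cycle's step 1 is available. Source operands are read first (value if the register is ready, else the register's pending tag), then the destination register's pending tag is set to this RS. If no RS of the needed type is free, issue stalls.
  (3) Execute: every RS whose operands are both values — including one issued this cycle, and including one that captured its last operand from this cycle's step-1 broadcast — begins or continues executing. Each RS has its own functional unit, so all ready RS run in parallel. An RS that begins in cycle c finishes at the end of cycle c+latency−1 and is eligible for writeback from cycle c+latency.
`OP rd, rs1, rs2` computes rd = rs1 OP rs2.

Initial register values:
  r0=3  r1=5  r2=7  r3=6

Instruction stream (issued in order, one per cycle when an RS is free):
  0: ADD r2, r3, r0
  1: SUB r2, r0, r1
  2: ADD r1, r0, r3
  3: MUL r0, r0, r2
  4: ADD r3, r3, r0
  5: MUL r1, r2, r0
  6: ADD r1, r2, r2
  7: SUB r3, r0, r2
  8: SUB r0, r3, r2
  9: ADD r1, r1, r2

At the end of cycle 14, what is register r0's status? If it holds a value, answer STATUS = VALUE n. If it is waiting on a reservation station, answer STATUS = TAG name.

  c1: issue ADD r2<-Add1  regs: r0:3,r1:5,r2:Add1,r3:6
  c2: issue SUB r2<-Add2  regs: r0:3,r1:5,r2:Add2,r3:6
  c3: CDB Add1=9; issue ADD r1<-Add1  regs: r0:3,r1:Add1,r2:Add2,r3:6
  c4: CDB Add2=-2; issue MUL r0<-Mul1  regs: r0:Mul1,r1:Add1,r2:-2,r3:6
  c5: CDB Add1=9; issue ADD r3<-Add1  regs: r0:Mul1,r1:9,r2:-2,r3:Add1
  c6: issue MUL r1<-Mul2  regs: r0:Mul1,r1:Mul2,r2:-2,r3:Add1
  c7: issue ADD r1<-Add2  regs: r0:Mul1,r1:Add2,r2:-2,r3:Add1
  c8: CDB Mul1=-6; stall  regs: r0:-6,r1:Add2,r2:-2,r3:Add1
  c9: CDB Add2=-4; issue SUB r3<-Add2  regs: r0:-6,r1:-4,r2:-2,r3:Add2
  c10: CDB Add1=0; issue SUB r0<-Add1  regs: r0:Add1,r1:-4,r2:-2,r3:Add2
  c11: CDB Add2=-4; issue ADD r1<-Add2  regs: r0:Add1,r1:Add2,r2:-2,r3:-4
  c12: CDB Mul2=12  regs: r0:Add1,r1:Add2,r2:-2,r3:-4
  c13: CDB Add1=-2  regs: r0:-2,r1:Add2,r2:-2,r3:-4
  c14: CDB Add2=-6  regs: r0:-2,r1:-6,r2:-2,r3:-4

STATUS = VALUE -2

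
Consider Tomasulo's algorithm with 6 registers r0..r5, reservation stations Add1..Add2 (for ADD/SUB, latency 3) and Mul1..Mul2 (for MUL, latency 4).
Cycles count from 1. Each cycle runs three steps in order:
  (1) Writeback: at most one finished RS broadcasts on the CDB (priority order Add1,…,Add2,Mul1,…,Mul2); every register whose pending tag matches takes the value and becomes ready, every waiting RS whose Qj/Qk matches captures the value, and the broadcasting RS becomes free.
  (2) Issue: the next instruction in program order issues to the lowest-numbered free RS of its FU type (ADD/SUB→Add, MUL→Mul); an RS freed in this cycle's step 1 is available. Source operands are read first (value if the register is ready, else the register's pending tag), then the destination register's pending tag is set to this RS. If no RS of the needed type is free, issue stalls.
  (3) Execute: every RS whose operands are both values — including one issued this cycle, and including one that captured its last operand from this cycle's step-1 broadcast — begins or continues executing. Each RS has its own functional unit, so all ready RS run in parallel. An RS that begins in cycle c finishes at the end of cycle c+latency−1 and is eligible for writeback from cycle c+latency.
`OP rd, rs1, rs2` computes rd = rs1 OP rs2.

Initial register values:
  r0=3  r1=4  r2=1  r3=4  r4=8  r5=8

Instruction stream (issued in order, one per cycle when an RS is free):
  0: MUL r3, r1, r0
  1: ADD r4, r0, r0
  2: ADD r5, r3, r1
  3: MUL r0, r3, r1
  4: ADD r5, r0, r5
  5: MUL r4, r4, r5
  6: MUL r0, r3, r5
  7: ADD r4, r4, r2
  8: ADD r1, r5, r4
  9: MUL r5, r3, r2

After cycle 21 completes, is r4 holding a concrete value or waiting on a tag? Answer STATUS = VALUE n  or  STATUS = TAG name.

STATUS = VALUE 385

cycle 1: issue MUL r3<-Mul1 // r0:3,r1:4,r2:1,r3:Mul1,r4:8,r5:8
cycle 2: issue ADD r4<-Add1 // r0:3,r1:4,r2:1,r3:Mul1,r4:Add1,r5:8
cycle 3: issue ADD r5<-Add2 // r0:3,r1:4,r2:1,r3:Mul1,r4:Add1,r5:Add2
cycle 4: issue MUL r0<-Mul2 // r0:Mul2,r1:4,r2:1,r3:Mul1,r4:Add1,r5:Add2
cycle 5: CDB Add1=6; issue ADD r5<-Add1 // r0:Mul2,r1:4,r2:1,r3:Mul1,r4:6,r5:Add1
cycle 6: CDB Mul1=12; issue MUL r4<-Mul1 // r0:Mul2,r1:4,r2:1,r3:12,r4:Mul1,r5:Add1
cycle 7: stall // r0:Mul2,r1:4,r2:1,r3:12,r4:Mul1,r5:Add1
cycle 8: stall // r0:Mul2,r1:4,r2:1,r3:12,r4:Mul1,r5:Add1
cycle 9: CDB Add2=16; stall // r0:Mul2,r1:4,r2:1,r3:12,r4:Mul1,r5:Add1
cycle 10: CDB Mul2=48; issue MUL r0<-Mul2 // r0:Mul2,r1:4,r2:1,r3:12,r4:Mul1,r5:Add1
cycle 11: issue ADD r4<-Add2 // r0:Mul2,r1:4,r2:1,r3:12,r4:Add2,r5:Add1
cycle 12: stall // r0:Mul2,r1:4,r2:1,r3:12,r4:Add2,r5:Add1
cycle 13: CDB Add1=64; issue ADD r1<-Add1 // r0:Mul2,r1:Add1,r2:1,r3:12,r4:Add2,r5:64
cycle 14: stall // r0:Mul2,r1:Add1,r2:1,r3:12,r4:Add2,r5:64
cycle 15: stall // r0:Mul2,r1:Add1,r2:1,r3:12,r4:Add2,r5:64
cycle 16: stall // r0:Mul2,r1:Add1,r2:1,r3:12,r4:Add2,r5:64
cycle 17: CDB Mul1=384; issue MUL r5<-Mul1 // r0:Mul2,r1:Add1,r2:1,r3:12,r4:Add2,r5:Mul1
cycle 18: CDB Mul2=768 // r0:768,r1:Add1,r2:1,r3:12,r4:Add2,r5:Mul1
cycle 19: - // r0:768,r1:Add1,r2:1,r3:12,r4:Add2,r5:Mul1
cycle 20: CDB Add2=385 // r0:768,r1:Add1,r2:1,r3:12,r4:385,r5:Mul1
cycle 21: CDB Mul1=12 // r0:768,r1:Add1,r2:1,r3:12,r4:385,r5:12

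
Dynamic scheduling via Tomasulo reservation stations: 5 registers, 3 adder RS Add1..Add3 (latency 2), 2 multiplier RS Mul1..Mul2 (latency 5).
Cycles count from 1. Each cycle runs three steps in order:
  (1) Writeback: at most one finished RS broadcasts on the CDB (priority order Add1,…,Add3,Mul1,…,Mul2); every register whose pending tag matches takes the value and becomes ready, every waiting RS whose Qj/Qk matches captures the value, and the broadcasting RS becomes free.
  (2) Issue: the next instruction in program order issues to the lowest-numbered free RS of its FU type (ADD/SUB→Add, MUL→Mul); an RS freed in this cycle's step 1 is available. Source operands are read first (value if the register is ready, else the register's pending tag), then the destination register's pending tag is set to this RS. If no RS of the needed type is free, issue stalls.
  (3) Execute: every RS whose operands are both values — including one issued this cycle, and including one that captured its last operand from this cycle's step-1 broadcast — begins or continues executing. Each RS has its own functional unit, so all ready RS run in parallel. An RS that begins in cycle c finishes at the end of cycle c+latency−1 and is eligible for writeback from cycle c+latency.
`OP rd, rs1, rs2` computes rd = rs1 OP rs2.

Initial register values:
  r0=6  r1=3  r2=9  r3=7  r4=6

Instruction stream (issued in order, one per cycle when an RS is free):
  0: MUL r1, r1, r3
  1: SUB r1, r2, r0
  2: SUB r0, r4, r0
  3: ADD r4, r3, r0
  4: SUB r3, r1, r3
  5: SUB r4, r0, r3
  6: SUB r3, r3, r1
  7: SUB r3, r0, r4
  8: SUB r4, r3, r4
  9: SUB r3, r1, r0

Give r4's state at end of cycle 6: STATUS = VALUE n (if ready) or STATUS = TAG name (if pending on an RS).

STATUS = TAG Add3

c1: issue MUL r1<-Mul1 | r0:6,r1:Mul1,r2:9,r3:7,r4:6
c2: issue SUB r1<-Add1 | r0:6,r1:Add1,r2:9,r3:7,r4:6
c3: issue SUB r0<-Add2 | r0:Add2,r1:Add1,r2:9,r3:7,r4:6
c4: CDB Add1=3; issue ADD r4<-Add1 | r0:Add2,r1:3,r2:9,r3:7,r4:Add1
c5: CDB Add2=0; issue SUB r3<-Add2 | r0:0,r1:3,r2:9,r3:Add2,r4:Add1
c6: CDB Mul1=21; issue SUB r4<-Add3 | r0:0,r1:3,r2:9,r3:Add2,r4:Add3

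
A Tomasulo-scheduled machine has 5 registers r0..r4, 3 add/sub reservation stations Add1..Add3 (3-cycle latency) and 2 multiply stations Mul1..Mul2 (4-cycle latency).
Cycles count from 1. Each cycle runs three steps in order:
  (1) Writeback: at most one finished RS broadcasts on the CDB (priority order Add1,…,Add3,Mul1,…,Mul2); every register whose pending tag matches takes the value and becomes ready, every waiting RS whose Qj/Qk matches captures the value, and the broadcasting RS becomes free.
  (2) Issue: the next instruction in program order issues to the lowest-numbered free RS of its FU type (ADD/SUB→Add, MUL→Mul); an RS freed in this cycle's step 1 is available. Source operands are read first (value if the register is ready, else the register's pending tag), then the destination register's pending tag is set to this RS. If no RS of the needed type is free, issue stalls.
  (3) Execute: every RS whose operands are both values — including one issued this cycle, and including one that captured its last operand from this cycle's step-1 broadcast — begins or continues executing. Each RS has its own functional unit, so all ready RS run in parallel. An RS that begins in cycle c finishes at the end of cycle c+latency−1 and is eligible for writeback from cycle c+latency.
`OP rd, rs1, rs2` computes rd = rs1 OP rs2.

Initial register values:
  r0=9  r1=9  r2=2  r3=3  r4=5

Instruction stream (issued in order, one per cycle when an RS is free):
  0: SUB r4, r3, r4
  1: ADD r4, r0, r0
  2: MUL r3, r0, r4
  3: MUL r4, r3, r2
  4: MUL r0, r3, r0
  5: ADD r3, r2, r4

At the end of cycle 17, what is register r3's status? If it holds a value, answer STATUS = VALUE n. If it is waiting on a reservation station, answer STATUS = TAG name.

c1: issue SUB r4<-Add1 | r0:9,r1:9,r2:2,r3:3,r4:Add1
c2: issue ADD r4<-Add2 | r0:9,r1:9,r2:2,r3:3,r4:Add2
c3: issue MUL r3<-Mul1 | r0:9,r1:9,r2:2,r3:Mul1,r4:Add2
c4: CDB Add1=-2; issue MUL r4<-Mul2 | r0:9,r1:9,r2:2,r3:Mul1,r4:Mul2
c5: CDB Add2=18; stall | r0:9,r1:9,r2:2,r3:Mul1,r4:Mul2
c6: stall | r0:9,r1:9,r2:2,r3:Mul1,r4:Mul2
c7: stall | r0:9,r1:9,r2:2,r3:Mul1,r4:Mul2
c8: stall | r0:9,r1:9,r2:2,r3:Mul1,r4:Mul2
c9: CDB Mul1=162; issue MUL r0<-Mul1 | r0:Mul1,r1:9,r2:2,r3:162,r4:Mul2
c10: issue ADD r3<-Add1 | r0:Mul1,r1:9,r2:2,r3:Add1,r4:Mul2
c11: - | r0:Mul1,r1:9,r2:2,r3:Add1,r4:Mul2
c12: - | r0:Mul1,r1:9,r2:2,r3:Add1,r4:Mul2
c13: CDB Mul1=1458 | r0:1458,r1:9,r2:2,r3:Add1,r4:Mul2
c14: CDB Mul2=324 | r0:1458,r1:9,r2:2,r3:Add1,r4:324
c15: - | r0:1458,r1:9,r2:2,r3:Add1,r4:324
c16: - | r0:1458,r1:9,r2:2,r3:Add1,r4:324
c17: CDB Add1=326 | r0:1458,r1:9,r2:2,r3:326,r4:324

STATUS = VALUE 326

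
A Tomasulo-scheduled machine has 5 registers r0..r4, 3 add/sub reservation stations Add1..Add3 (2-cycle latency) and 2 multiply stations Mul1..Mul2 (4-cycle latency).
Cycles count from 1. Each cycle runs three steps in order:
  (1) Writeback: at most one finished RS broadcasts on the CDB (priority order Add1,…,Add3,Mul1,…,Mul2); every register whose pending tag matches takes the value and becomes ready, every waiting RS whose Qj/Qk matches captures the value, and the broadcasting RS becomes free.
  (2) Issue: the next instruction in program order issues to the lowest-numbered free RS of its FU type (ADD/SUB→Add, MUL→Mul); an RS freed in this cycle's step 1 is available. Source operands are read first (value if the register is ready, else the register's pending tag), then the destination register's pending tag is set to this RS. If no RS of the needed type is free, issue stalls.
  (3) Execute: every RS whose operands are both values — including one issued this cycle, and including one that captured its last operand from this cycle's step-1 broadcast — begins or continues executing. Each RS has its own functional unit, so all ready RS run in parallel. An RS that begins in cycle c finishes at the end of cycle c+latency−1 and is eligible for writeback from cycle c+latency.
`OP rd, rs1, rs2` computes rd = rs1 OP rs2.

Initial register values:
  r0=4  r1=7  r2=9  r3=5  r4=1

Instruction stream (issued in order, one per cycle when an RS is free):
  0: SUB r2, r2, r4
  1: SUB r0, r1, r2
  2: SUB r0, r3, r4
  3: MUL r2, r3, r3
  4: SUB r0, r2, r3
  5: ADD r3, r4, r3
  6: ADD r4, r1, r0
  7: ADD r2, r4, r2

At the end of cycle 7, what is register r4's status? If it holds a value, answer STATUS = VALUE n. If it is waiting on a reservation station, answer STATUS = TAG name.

cycle 1: issue SUB r2<-Add1 // r0:4,r1:7,r2:Add1,r3:5,r4:1
cycle 2: issue SUB r0<-Add2 // r0:Add2,r1:7,r2:Add1,r3:5,r4:1
cycle 3: CDB Add1=8; issue SUB r0<-Add1 // r0:Add1,r1:7,r2:8,r3:5,r4:1
cycle 4: issue MUL r2<-Mul1 // r0:Add1,r1:7,r2:Mul1,r3:5,r4:1
cycle 5: CDB Add1=4; issue SUB r0<-Add1 // r0:Add1,r1:7,r2:Mul1,r3:5,r4:1
cycle 6: CDB Add2=-1; issue ADD r3<-Add2 // r0:Add1,r1:7,r2:Mul1,r3:Add2,r4:1
cycle 7: issue ADD r4<-Add3 // r0:Add1,r1:7,r2:Mul1,r3:Add2,r4:Add3

STATUS = TAG Add3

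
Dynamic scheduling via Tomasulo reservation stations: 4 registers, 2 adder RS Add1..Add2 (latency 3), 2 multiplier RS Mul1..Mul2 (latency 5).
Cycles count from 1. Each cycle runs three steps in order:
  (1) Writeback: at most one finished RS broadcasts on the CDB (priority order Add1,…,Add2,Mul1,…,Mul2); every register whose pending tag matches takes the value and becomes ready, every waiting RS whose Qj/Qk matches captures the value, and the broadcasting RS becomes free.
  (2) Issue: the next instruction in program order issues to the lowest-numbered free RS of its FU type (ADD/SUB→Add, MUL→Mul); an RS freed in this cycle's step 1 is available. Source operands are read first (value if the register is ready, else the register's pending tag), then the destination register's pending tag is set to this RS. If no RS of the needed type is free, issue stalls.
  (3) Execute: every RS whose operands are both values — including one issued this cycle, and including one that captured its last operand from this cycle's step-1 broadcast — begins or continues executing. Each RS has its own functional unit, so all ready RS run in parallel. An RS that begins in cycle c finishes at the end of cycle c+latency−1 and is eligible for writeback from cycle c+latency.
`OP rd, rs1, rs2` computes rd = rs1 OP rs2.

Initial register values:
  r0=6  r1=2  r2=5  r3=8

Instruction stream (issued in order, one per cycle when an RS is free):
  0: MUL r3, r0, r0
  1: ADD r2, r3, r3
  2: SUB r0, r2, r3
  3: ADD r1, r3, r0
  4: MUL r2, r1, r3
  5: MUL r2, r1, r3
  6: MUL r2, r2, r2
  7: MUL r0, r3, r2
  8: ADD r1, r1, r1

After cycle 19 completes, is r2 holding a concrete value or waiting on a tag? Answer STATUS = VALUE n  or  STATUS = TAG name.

STATUS = TAG Mul2

c1: issue MUL r3<-Mul1 | r0:6,r1:2,r2:5,r3:Mul1
c2: issue ADD r2<-Add1 | r0:6,r1:2,r2:Add1,r3:Mul1
c3: issue SUB r0<-Add2 | r0:Add2,r1:2,r2:Add1,r3:Mul1
c4: stall | r0:Add2,r1:2,r2:Add1,r3:Mul1
c5: stall | r0:Add2,r1:2,r2:Add1,r3:Mul1
c6: CDB Mul1=36; stall | r0:Add2,r1:2,r2:Add1,r3:36
c7: stall | r0:Add2,r1:2,r2:Add1,r3:36
c8: stall | r0:Add2,r1:2,r2:Add1,r3:36
c9: CDB Add1=72; issue ADD r1<-Add1 | r0:Add2,r1:Add1,r2:72,r3:36
c10: issue MUL r2<-Mul1 | r0:Add2,r1:Add1,r2:Mul1,r3:36
c11: issue MUL r2<-Mul2 | r0:Add2,r1:Add1,r2:Mul2,r3:36
c12: CDB Add2=36; stall | r0:36,r1:Add1,r2:Mul2,r3:36
c13: stall | r0:36,r1:Add1,r2:Mul2,r3:36
c14: stall | r0:36,r1:Add1,r2:Mul2,r3:36
c15: CDB Add1=72; stall | r0:36,r1:72,r2:Mul2,r3:36
c16: stall | r0:36,r1:72,r2:Mul2,r3:36
c17: stall | r0:36,r1:72,r2:Mul2,r3:36
c18: stall | r0:36,r1:72,r2:Mul2,r3:36
c19: stall | r0:36,r1:72,r2:Mul2,r3:36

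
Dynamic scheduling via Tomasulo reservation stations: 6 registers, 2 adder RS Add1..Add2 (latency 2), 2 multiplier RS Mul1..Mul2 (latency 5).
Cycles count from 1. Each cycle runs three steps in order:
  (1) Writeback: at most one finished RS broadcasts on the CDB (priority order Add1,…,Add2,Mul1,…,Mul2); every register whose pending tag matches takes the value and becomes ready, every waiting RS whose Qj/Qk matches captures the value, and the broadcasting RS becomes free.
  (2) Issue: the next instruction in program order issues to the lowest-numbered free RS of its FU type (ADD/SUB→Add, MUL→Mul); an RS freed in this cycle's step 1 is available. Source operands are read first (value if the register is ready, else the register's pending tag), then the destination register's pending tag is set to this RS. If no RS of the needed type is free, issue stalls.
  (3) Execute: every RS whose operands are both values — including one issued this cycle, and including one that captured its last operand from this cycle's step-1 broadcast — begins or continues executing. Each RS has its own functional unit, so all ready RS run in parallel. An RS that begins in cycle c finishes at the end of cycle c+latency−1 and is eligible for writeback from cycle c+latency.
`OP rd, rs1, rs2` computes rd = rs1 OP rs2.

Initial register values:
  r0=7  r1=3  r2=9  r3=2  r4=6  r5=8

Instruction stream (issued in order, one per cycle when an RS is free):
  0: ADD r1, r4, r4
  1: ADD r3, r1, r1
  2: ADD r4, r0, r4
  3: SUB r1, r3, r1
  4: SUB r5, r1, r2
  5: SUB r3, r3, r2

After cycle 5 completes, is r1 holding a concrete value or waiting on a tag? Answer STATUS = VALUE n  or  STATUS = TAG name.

c1: issue ADD r1<-Add1 | r0:7,r1:Add1,r2:9,r3:2,r4:6,r5:8
c2: issue ADD r3<-Add2 | r0:7,r1:Add1,r2:9,r3:Add2,r4:6,r5:8
c3: CDB Add1=12; issue ADD r4<-Add1 | r0:7,r1:12,r2:9,r3:Add2,r4:Add1,r5:8
c4: stall | r0:7,r1:12,r2:9,r3:Add2,r4:Add1,r5:8
c5: CDB Add1=13; issue SUB r1<-Add1 | r0:7,r1:Add1,r2:9,r3:Add2,r4:13,r5:8

STATUS = TAG Add1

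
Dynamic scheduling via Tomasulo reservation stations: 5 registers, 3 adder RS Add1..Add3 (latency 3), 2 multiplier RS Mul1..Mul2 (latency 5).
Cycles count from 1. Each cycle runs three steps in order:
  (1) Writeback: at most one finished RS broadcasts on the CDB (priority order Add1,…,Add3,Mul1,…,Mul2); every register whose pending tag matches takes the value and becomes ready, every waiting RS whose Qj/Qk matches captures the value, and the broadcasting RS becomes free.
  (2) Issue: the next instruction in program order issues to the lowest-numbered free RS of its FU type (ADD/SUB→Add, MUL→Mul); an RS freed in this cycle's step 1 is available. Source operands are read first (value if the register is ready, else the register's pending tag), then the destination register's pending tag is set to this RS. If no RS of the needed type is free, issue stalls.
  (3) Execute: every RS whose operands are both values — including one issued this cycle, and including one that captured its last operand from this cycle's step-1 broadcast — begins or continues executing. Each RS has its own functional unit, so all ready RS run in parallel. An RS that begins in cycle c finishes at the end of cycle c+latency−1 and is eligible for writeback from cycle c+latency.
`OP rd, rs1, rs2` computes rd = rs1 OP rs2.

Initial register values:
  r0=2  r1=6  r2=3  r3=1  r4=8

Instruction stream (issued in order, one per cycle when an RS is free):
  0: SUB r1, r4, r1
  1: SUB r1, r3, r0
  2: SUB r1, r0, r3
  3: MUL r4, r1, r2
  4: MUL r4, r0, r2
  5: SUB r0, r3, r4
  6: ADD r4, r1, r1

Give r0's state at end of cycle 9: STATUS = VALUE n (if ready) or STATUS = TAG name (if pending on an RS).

  c1: issue SUB r1<-Add1  regs: r0:2,r1:Add1,r2:3,r3:1,r4:8
  c2: issue SUB r1<-Add2  regs: r0:2,r1:Add2,r2:3,r3:1,r4:8
  c3: issue SUB r1<-Add3  regs: r0:2,r1:Add3,r2:3,r3:1,r4:8
  c4: CDB Add1=2; issue MUL r4<-Mul1  regs: r0:2,r1:Add3,r2:3,r3:1,r4:Mul1
  c5: CDB Add2=-1; issue MUL r4<-Mul2  regs: r0:2,r1:Add3,r2:3,r3:1,r4:Mul2
  c6: CDB Add3=1; issue SUB r0<-Add1  regs: r0:Add1,r1:1,r2:3,r3:1,r4:Mul2
  c7: issue ADD r4<-Add2  regs: r0:Add1,r1:1,r2:3,r3:1,r4:Add2
  c8: -  regs: r0:Add1,r1:1,r2:3,r3:1,r4:Add2
  c9: -  regs: r0:Add1,r1:1,r2:3,r3:1,r4:Add2

STATUS = TAG Add1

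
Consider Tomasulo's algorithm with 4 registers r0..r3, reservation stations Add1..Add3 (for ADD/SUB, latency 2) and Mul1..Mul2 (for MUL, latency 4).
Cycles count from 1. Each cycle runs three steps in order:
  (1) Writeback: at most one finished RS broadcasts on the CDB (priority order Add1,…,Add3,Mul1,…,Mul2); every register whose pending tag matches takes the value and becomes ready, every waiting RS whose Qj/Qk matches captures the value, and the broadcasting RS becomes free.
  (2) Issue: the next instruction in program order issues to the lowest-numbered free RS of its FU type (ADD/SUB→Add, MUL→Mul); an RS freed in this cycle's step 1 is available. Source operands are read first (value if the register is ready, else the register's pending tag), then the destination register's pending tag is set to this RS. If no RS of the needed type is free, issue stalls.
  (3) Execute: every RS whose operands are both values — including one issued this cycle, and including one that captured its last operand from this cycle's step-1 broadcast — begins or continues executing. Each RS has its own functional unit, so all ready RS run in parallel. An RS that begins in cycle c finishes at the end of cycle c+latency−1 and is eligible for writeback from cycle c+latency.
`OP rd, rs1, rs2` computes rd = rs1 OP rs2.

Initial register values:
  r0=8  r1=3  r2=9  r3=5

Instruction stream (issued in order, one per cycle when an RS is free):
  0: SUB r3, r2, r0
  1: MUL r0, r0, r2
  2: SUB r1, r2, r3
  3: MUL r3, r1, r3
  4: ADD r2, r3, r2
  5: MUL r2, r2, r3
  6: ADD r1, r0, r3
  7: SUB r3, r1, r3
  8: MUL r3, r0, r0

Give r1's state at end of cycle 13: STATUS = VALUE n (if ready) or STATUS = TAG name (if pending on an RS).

STATUS = VALUE 80

c1: issue SUB r3<-Add1 | r0:8,r1:3,r2:9,r3:Add1
c2: issue MUL r0<-Mul1 | r0:Mul1,r1:3,r2:9,r3:Add1
c3: CDB Add1=1; issue SUB r1<-Add1 | r0:Mul1,r1:Add1,r2:9,r3:1
c4: issue MUL r3<-Mul2 | r0:Mul1,r1:Add1,r2:9,r3:Mul2
c5: CDB Add1=8; issue ADD r2<-Add1 | r0:Mul1,r1:8,r2:Add1,r3:Mul2
c6: CDB Mul1=72; issue MUL r2<-Mul1 | r0:72,r1:8,r2:Mul1,r3:Mul2
c7: issue ADD r1<-Add2 | r0:72,r1:Add2,r2:Mul1,r3:Mul2
c8: issue SUB r3<-Add3 | r0:72,r1:Add2,r2:Mul1,r3:Add3
c9: CDB Mul2=8; issue MUL r3<-Mul2 | r0:72,r1:Add2,r2:Mul1,r3:Mul2
c10: - | r0:72,r1:Add2,r2:Mul1,r3:Mul2
c11: CDB Add1=17 | r0:72,r1:Add2,r2:Mul1,r3:Mul2
c12: CDB Add2=80 | r0:72,r1:80,r2:Mul1,r3:Mul2
c13: CDB Mul2=5184 | r0:72,r1:80,r2:Mul1,r3:5184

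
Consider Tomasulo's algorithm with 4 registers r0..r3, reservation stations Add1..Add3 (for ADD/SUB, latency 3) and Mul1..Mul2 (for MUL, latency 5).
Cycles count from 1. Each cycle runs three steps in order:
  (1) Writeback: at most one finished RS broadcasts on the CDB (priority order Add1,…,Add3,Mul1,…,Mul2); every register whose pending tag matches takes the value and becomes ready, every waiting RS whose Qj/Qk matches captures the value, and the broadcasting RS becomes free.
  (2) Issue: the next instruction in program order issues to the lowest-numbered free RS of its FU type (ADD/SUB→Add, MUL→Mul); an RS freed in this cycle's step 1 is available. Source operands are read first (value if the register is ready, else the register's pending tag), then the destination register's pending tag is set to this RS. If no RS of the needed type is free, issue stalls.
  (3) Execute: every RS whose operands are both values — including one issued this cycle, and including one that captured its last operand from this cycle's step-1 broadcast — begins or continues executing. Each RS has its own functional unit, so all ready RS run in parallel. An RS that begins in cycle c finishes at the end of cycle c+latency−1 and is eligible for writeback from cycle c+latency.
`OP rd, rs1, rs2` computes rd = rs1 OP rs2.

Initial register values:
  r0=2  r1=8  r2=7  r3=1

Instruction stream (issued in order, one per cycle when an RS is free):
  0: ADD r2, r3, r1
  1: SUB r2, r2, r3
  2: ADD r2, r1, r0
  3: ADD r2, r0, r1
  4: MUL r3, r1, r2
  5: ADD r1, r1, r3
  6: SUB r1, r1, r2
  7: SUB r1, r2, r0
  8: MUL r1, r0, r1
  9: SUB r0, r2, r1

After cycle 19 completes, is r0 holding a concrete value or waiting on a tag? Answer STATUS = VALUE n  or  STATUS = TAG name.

  c1: issue ADD r2<-Add1  regs: r0:2,r1:8,r2:Add1,r3:1
  c2: issue SUB r2<-Add2  regs: r0:2,r1:8,r2:Add2,r3:1
  c3: issue ADD r2<-Add3  regs: r0:2,r1:8,r2:Add3,r3:1
  c4: CDB Add1=9; issue ADD r2<-Add1  regs: r0:2,r1:8,r2:Add1,r3:1
  c5: issue MUL r3<-Mul1  regs: r0:2,r1:8,r2:Add1,r3:Mul1
  c6: CDB Add3=10; issue ADD r1<-Add3  regs: r0:2,r1:Add3,r2:Add1,r3:Mul1
  c7: CDB Add1=10; issue SUB r1<-Add1  regs: r0:2,r1:Add1,r2:10,r3:Mul1
  c8: CDB Add2=8; issue SUB r1<-Add2  regs: r0:2,r1:Add2,r2:10,r3:Mul1
  c9: issue MUL r1<-Mul2  regs: r0:2,r1:Mul2,r2:10,r3:Mul1
  c10: stall  regs: r0:2,r1:Mul2,r2:10,r3:Mul1
  c11: CDB Add2=8; issue SUB r0<-Add2  regs: r0:Add2,r1:Mul2,r2:10,r3:Mul1
  c12: CDB Mul1=80  regs: r0:Add2,r1:Mul2,r2:10,r3:80
  c13: -  regs: r0:Add2,r1:Mul2,r2:10,r3:80
  c14: -  regs: r0:Add2,r1:Mul2,r2:10,r3:80
  c15: CDB Add3=88  regs: r0:Add2,r1:Mul2,r2:10,r3:80
  c16: CDB Mul2=16  regs: r0:Add2,r1:16,r2:10,r3:80
  c17: -  regs: r0:Add2,r1:16,r2:10,r3:80
  c18: CDB Add1=78  regs: r0:Add2,r1:16,r2:10,r3:80
  c19: CDB Add2=-6  regs: r0:-6,r1:16,r2:10,r3:80

STATUS = VALUE -6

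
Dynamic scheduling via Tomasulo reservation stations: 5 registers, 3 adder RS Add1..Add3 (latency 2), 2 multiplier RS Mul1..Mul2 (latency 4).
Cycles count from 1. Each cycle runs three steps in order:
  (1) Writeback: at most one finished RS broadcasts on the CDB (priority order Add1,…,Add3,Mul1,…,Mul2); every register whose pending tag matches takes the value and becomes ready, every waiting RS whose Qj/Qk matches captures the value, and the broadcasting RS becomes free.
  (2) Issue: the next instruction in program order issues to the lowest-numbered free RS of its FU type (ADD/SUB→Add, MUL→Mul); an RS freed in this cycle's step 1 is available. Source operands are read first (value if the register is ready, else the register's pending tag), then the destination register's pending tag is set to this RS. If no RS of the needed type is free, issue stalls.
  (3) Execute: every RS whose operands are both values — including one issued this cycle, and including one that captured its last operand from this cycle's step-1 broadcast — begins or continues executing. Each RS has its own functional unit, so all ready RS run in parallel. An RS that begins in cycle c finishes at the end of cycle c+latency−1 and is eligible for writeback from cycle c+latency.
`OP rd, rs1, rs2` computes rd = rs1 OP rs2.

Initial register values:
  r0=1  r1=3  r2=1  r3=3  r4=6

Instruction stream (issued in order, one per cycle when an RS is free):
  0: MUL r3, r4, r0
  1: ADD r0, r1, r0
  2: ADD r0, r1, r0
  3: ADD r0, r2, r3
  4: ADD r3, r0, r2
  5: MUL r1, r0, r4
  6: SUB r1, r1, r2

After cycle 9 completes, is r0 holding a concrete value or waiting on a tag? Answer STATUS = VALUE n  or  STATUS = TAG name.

STATUS = VALUE 7

  c1: issue MUL r3<-Mul1  regs: r0:1,r1:3,r2:1,r3:Mul1,r4:6
  c2: issue ADD r0<-Add1  regs: r0:Add1,r1:3,r2:1,r3:Mul1,r4:6
  c3: issue ADD r0<-Add2  regs: r0:Add2,r1:3,r2:1,r3:Mul1,r4:6
  c4: CDB Add1=4; issue ADD r0<-Add1  regs: r0:Add1,r1:3,r2:1,r3:Mul1,r4:6
  c5: CDB Mul1=6; issue ADD r3<-Add3  regs: r0:Add1,r1:3,r2:1,r3:Add3,r4:6
  c6: CDB Add2=7; issue MUL r1<-Mul1  regs: r0:Add1,r1:Mul1,r2:1,r3:Add3,r4:6
  c7: CDB Add1=7; issue SUB r1<-Add1  regs: r0:7,r1:Add1,r2:1,r3:Add3,r4:6
  c8: -  regs: r0:7,r1:Add1,r2:1,r3:Add3,r4:6
  c9: CDB Add3=8  regs: r0:7,r1:Add1,r2:1,r3:8,r4:6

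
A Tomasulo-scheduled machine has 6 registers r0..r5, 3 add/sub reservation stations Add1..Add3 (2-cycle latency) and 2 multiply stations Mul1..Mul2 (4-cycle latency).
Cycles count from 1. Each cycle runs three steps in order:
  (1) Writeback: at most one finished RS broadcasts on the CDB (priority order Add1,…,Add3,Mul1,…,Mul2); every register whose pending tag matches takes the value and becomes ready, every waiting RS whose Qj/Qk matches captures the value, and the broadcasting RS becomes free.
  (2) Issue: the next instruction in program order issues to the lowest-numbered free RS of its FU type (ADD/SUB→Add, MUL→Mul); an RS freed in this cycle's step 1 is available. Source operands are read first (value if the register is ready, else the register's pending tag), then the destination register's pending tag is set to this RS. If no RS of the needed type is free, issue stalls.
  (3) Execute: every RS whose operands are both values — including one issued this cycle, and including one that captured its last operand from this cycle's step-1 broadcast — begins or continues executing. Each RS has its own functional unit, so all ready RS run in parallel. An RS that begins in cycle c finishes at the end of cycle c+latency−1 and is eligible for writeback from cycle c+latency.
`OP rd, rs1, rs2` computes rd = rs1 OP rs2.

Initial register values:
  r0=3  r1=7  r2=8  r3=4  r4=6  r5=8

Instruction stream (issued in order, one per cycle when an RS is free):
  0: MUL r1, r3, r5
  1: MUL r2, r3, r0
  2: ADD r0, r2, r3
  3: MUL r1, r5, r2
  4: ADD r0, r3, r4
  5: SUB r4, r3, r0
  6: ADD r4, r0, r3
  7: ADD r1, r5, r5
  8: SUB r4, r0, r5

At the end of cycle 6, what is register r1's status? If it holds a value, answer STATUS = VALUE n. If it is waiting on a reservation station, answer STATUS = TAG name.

STATUS = TAG Mul1

c1: issue MUL r1<-Mul1 | r0:3,r1:Mul1,r2:8,r3:4,r4:6,r5:8
c2: issue MUL r2<-Mul2 | r0:3,r1:Mul1,r2:Mul2,r3:4,r4:6,r5:8
c3: issue ADD r0<-Add1 | r0:Add1,r1:Mul1,r2:Mul2,r3:4,r4:6,r5:8
c4: stall | r0:Add1,r1:Mul1,r2:Mul2,r3:4,r4:6,r5:8
c5: CDB Mul1=32; issue MUL r1<-Mul1 | r0:Add1,r1:Mul1,r2:Mul2,r3:4,r4:6,r5:8
c6: CDB Mul2=12; issue ADD r0<-Add2 | r0:Add2,r1:Mul1,r2:12,r3:4,r4:6,r5:8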